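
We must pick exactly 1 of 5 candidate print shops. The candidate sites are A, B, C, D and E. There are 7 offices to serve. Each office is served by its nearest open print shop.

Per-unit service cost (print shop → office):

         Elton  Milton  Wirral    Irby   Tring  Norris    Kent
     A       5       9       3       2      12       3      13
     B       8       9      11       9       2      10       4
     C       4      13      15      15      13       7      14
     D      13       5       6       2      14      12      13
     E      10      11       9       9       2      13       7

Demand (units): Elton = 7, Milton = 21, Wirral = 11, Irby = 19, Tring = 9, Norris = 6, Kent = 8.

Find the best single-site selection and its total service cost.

With exactly 1 open, each office uses its cheapest among the chosen.
{A}: Elton→A 5·7=35, Milton→A 9·21=189, Wirral→A 3·11=33, Irby→A 2·19=38, Tring→A 12·9=108, Norris→A 3·6=18, Kent→A 13·8=104. Service cost 525.
{D}: service cost 602
{B}: service cost 647
Among all 5 size-1 choices, {A} is lowest.

Choose A only; total service cost 525.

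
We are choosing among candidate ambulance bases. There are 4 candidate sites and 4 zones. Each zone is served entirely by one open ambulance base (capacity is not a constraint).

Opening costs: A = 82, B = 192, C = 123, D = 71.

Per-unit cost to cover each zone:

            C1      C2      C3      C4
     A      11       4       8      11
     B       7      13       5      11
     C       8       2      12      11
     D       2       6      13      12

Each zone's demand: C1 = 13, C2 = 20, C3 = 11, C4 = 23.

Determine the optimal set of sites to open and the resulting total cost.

For any fixed open set, each zone goes to its cheapest open site; total = fixed + service.
{A, D}: C1→D 2·13=26, C2→A 4·20=80, C3→A 8·11=88, C4→A 11·23=253. Service 447; fixed 153; total 600.
{D}: C1→D 2·13=26, C2→D 6·20=120, C3→D 13·11=143, C4→D 12·23=276. Service 565; fixed 71; total 636.
{C, D}: service 451 + fixed 194 = 645
{A, B, C, D}: service 374 + fixed 468 = 842
(All 15 nonempty subsets were checked; A and D is lowest.)

Open A and D; minimum total cost 600.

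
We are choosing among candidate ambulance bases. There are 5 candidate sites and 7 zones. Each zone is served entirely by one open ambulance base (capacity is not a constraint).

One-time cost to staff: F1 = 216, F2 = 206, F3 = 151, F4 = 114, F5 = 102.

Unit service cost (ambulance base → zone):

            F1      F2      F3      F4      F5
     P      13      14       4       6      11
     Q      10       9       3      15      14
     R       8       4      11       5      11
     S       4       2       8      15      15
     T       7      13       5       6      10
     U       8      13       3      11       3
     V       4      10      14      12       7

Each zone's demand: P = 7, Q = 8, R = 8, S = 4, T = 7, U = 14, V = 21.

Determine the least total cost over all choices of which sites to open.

Minimum total cost: 649

For any fixed open set, each zone goes to its cheapest open site; total = fixed + service.
{F3, F5}: P→F3 4·7=28, Q→F3 3·8=24, R→F3 11·8=88, S→F3 8·4=32, T→F3 5·7=35, U→F3 3·14=42, V→F5 7·21=147. Service 396; fixed 253; total 649.
{F1, F3}: service 293 + fixed 367 = 660
{F3}: service 543 + fixed 151 = 694
{F1, F2, F3, F4, F5}: P→F3 4·7=28, Q→F3 3·8=24, R→F2 4·8=32, S→F2 2·4=8, T→F3 5·7=35, U→F3 3·14=42, V→F1 4·21=84. Service 253; fixed 789; total 1042.
No other subset beats 649.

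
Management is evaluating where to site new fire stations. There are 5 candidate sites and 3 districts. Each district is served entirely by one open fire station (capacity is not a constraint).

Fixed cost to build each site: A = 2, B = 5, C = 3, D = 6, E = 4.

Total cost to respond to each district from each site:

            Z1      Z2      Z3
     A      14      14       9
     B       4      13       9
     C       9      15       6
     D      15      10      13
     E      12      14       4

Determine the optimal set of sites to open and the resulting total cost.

For any fixed open set, each district goes to its cheapest open site; total = fixed + service.
{B, E}: Z1→B 4, Z2→B 13, Z3→E 4. Service 21; fixed 9; total 30.
{B}: Z1→B 4, Z2→B 13, Z3→B 9. Service 26; fixed 5; total 31.
{B, C}: Z1→B 4, Z2→B 13, Z3→C 6. Service 23; fixed 8; total 31.
{A, B, C, D, E}: service 18 + fixed 20 = 38
No other subset beats 30.

Open B and E; minimum total cost 30.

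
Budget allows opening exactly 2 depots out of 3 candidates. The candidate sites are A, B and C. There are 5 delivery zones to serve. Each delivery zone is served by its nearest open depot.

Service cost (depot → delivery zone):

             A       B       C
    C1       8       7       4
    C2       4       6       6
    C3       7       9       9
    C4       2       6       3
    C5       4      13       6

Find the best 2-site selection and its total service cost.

Choose A and C; total service cost 21.

With exactly 2 open, each delivery zone uses its cheapest among the chosen.
{A, C}: C1→C 4, C2→A 4, C3→A 7, C4→A 2, C5→A 4. Service cost 21.
{A, B}: service cost 24
{B, C}: service cost 28
Among all 3 size-2 choices, {A, C} is lowest.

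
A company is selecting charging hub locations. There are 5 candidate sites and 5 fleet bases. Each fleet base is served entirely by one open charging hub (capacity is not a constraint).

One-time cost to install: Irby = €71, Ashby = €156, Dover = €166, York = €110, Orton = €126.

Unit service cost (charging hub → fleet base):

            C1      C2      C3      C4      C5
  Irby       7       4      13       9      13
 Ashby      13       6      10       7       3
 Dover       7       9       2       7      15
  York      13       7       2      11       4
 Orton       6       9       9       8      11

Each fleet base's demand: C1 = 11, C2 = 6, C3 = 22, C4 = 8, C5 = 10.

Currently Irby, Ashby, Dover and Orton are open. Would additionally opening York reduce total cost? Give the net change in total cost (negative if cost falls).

Current service cost with {Irby, Ashby, Dover, Orton}: 220.
Adding York: each fleet base re-picks its cheapest; new service cost 220, saving 0.
Extra fixed cost: 110. Net change = 110 − 0 = 110.
(Totals: 739 → 849.)

No — net change +110 (cost rises by 110).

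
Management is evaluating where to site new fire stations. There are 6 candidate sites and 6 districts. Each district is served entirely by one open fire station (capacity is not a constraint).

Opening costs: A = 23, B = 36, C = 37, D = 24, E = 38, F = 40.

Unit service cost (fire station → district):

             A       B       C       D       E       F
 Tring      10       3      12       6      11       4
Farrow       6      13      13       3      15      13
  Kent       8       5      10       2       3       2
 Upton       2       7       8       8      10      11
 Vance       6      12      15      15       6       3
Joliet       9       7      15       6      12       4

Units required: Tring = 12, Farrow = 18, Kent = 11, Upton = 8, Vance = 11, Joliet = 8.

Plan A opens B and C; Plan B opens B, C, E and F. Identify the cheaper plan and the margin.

Plan A: {B, C}: Tring→B 3·12=36, Farrow→B 13·18=234, Kent→B 5·11=55, Upton→B 7·8=56, Vance→B 12·11=132, Joliet→B 7·8=56. Service 569; fixed 73; total 642.
Plan B: {B, C, E, F}: Tring→B 3·12=36, Farrow→B 13·18=234, Kent→F 2·11=22, Upton→B 7·8=56, Vance→F 3·11=33, Joliet→F 4·8=32. Service 413; fixed 151; total 564.
Difference: |642 − 564| = 78.

Plan B is cheaper by 78.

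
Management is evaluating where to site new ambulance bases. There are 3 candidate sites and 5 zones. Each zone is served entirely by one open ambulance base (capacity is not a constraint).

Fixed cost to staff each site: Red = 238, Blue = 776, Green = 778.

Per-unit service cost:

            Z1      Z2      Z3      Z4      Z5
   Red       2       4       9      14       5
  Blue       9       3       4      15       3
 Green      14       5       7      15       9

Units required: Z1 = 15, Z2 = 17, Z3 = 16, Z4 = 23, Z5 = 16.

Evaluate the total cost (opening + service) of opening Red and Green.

Each zone is assigned to its cheapest site among the open ones.
{Red, Green}: Z1→Red 2·15=30, Z2→Red 4·17=68, Z3→Green 7·16=112, Z4→Red 14·23=322, Z5→Red 5·16=80. Service 612; fixed 1016; total 1628.

Total cost: 1628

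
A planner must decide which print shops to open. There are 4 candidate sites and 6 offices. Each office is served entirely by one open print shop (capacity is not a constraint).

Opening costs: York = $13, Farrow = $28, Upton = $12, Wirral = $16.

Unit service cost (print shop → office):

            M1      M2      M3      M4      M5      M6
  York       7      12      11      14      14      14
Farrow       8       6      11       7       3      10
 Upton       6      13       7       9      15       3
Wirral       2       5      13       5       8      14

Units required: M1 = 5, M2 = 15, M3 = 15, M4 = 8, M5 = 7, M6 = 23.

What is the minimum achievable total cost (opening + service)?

Minimum total cost: 376

For any fixed open set, each office goes to its cheapest open site; total = fixed + service.
{Farrow, Upton, Wirral}: M1→Wirral 2·5=10, M2→Wirral 5·15=75, M3→Upton 7·15=105, M4→Wirral 5·8=40, M5→Farrow 3·7=21, M6→Upton 3·23=69. Service 320; fixed 56; total 376.
{Upton, Wirral}: service 355 + fixed 28 = 383
{York, Farrow, Upton, Wirral}: service 320 + fixed 69 = 389
{Upton}: M1→Upton 6·5=30, M2→Upton 13·15=195, M3→Upton 7·15=105, M4→Upton 9·8=72, M5→Upton 15·7=105, M6→Upton 3·23=69. Service 576; fixed 12; total 588.
No other subset beats 376.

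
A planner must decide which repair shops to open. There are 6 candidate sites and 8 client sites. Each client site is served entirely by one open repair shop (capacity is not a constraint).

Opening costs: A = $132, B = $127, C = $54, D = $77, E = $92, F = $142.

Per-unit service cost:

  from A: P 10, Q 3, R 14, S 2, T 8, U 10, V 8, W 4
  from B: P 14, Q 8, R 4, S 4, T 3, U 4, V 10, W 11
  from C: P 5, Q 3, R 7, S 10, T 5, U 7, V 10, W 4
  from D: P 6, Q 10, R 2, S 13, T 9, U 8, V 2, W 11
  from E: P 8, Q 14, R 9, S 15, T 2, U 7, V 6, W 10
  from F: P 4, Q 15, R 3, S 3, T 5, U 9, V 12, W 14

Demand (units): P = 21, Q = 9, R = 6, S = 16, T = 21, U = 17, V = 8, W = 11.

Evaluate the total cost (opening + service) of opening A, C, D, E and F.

Total cost: 873

Each client site is assigned to its cheapest site among the open ones.
{A, C, D, E, F}: P→F 4·21=84, Q→A 3·9=27, R→D 2·6=12, S→A 2·16=32, T→E 2·21=42, U→C 7·17=119, V→D 2·8=16, W→A 4·11=44. Service 376; fixed 497; total 873.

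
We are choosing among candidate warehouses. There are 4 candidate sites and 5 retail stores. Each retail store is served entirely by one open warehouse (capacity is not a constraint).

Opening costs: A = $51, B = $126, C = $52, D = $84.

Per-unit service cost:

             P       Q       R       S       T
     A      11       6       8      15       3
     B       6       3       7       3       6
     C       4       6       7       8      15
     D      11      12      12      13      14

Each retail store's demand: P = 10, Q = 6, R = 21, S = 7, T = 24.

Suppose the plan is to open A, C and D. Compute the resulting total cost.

Total cost: 538

Each retail store is assigned to its cheapest site among the open ones.
{A, C, D}: P→C 4·10=40, Q→A 6·6=36, R→C 7·21=147, S→C 8·7=56, T→A 3·24=72. Service 351; fixed 187; total 538.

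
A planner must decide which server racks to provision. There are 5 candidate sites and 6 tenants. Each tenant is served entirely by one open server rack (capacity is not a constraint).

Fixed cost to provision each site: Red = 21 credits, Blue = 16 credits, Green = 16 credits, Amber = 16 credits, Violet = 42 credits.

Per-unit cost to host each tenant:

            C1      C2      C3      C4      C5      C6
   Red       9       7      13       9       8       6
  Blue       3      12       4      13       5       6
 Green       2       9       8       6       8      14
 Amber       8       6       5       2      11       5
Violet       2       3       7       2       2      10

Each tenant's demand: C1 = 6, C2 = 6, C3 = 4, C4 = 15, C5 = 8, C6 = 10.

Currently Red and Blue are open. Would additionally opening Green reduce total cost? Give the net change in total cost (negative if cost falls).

Current service cost with {Red, Blue}: 311.
Adding Green: each tenant re-picks its cheapest; new service cost 260, saving 51.
Extra fixed cost: 16. Net change = 16 − 51 = -35.
(Totals: 348 → 313.)

Yes — net change −35 (cost falls by 35).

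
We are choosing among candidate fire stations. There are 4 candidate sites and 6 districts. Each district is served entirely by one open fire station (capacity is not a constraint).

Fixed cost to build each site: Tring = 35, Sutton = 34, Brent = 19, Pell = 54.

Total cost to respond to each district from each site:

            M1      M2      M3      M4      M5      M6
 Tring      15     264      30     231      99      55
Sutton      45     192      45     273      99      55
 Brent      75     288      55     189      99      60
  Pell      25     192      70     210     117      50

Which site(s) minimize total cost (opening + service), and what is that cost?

Open Tring, Sutton and Brent; minimum total cost 668.

For any fixed open set, each district goes to its cheapest open site; total = fixed + service.
{Tring, Sutton, Brent}: M1→Tring 15, M2→Sutton 192, M3→Tring 30, M4→Brent 189, M5→Tring 99, M6→Tring 55. Service 580; fixed 88; total 668.
{Sutton, Brent}: service 625 + fixed 53 = 678
{Tring, Brent, Pell}: service 575 + fixed 108 = 683
{Tring, Sutton, Brent, Pell}: M1→Tring 15, M2→Sutton 192, M3→Tring 30, M4→Brent 189, M5→Tring 99, M6→Pell 50. Service 575; fixed 142; total 717.
No other subset beats 668.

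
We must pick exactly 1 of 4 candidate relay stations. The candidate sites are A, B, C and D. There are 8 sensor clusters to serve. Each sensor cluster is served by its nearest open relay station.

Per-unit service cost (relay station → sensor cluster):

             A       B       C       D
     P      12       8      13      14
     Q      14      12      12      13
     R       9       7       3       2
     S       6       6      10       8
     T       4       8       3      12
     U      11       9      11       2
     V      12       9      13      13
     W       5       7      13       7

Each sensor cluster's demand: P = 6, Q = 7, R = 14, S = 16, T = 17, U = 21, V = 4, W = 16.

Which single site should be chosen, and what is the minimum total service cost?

Choose D only; total service cost 741.

With exactly 1 open, each sensor cluster uses its cheapest among the chosen.
{D}: P→D 14·6=84, Q→D 13·7=91, R→D 2·14=28, S→D 8·16=128, T→D 12·17=204, U→D 2·21=42, V→D 13·4=52, W→D 7·16=112. Service cost 741.
{B}: service cost 799
{A}: service cost 819
Among all 4 size-1 choices, {D} is lowest.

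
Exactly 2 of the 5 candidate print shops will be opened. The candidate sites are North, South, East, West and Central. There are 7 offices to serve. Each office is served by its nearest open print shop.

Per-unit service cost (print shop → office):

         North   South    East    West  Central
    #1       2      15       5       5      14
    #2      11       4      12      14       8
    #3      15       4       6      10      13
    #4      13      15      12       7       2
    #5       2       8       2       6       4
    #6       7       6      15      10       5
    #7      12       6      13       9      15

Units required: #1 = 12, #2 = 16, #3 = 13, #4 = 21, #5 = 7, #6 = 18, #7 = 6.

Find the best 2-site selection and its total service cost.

With exactly 2 open, each office uses its cheapest among the chosen.
{South, Central}: #1→Central 14·12=168, #2→South 4·16=64, #3→South 4·13=52, #4→Central 2·21=42, #5→Central 4·7=28, #6→Central 5·18=90, #7→South 6·6=36. Service cost 480.
{East, Central}: service cost 490
{South, West}: service cost 509
Among all 10 size-2 choices, {South, Central} is lowest.

Choose South and Central; total service cost 480.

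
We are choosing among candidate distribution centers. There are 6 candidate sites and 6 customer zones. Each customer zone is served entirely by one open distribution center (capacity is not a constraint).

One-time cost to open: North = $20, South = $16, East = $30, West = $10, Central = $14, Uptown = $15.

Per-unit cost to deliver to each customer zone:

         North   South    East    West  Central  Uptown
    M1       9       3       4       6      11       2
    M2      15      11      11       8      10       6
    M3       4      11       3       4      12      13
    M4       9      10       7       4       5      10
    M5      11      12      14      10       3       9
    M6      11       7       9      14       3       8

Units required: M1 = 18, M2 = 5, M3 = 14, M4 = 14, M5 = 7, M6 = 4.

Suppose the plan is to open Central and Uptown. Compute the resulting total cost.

Each customer zone is assigned to its cheapest site among the open ones.
{Central, Uptown}: M1→Uptown 2·18=36, M2→Uptown 6·5=30, M3→Central 12·14=168, M4→Central 5·14=70, M5→Central 3·7=21, M6→Central 3·4=12. Service 337; fixed 29; total 366.

Total cost: 366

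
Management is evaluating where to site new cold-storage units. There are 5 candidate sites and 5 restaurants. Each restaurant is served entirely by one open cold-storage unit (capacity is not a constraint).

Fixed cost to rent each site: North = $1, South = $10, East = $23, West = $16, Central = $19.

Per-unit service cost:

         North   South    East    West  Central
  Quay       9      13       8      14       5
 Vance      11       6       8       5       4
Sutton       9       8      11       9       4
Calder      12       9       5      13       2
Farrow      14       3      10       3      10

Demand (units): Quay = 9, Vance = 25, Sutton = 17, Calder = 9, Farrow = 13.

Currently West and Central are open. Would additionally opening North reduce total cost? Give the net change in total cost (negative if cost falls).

Current service cost with {West, Central}: 270.
Adding North: each restaurant re-picks its cheapest; new service cost 270, saving 0.
Extra fixed cost: 1. Net change = 1 − 0 = 1.
(Totals: 305 → 306.)

No — net change +1 (cost rises by 1).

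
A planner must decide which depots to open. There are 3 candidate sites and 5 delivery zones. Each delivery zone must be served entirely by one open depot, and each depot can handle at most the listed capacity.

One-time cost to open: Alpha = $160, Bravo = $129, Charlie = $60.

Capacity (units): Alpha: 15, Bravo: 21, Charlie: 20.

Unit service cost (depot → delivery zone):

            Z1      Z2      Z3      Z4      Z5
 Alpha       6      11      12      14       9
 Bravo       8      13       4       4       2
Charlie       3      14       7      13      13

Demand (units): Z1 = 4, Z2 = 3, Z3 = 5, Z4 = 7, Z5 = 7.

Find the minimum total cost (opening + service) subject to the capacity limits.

Open {Bravo, Charlie}: Z1→Charlie 3·4=12, Z2→Charlie 14·3=42, Z3→Bravo 4·5=20, Z4→Bravo 4·7=28, Z5→Bravo 2·7=14.
Loads: Bravo carries 19/21, Charlie carries 7/20. Service 116; fixed 189; total 305.
Next best feasible plan costs 317.

Minimum total cost: 305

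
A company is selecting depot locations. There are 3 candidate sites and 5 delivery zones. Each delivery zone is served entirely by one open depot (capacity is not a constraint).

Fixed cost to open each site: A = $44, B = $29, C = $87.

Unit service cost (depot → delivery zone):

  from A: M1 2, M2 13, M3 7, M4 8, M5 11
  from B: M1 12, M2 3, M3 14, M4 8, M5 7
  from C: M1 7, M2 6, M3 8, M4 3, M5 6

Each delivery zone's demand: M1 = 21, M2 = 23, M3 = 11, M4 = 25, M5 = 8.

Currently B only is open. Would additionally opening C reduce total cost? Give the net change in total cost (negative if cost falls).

Yes — net change −217 (cost falls by 217).

Current service cost with {B}: 731.
Adding C: each delivery zone re-picks its cheapest; new service cost 427, saving 304.
Extra fixed cost: 87. Net change = 87 − 304 = -217.
(Totals: 760 → 543.)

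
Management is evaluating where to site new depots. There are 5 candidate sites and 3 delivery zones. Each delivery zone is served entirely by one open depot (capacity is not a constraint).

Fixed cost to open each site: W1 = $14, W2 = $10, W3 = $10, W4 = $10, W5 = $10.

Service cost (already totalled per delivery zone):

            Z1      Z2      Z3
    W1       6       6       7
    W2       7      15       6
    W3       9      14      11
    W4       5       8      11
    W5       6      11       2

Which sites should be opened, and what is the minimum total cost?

For any fixed open set, each delivery zone goes to its cheapest open site; total = fixed + service.
{W5}: Z1→W5 6, Z2→W5 11, Z3→W5 2. Service 19; fixed 10; total 29.
{W1}: Z1→W1 6, Z2→W1 6, Z3→W1 7. Service 19; fixed 14; total 33.
{W4}: service 24 + fixed 10 = 34
{W1, W2, W3, W4, W5}: Z1→W4 5, Z2→W1 6, Z3→W5 2. Service 13; fixed 54; total 67.
No other subset beats 29.

Open W5 only; minimum total cost 29.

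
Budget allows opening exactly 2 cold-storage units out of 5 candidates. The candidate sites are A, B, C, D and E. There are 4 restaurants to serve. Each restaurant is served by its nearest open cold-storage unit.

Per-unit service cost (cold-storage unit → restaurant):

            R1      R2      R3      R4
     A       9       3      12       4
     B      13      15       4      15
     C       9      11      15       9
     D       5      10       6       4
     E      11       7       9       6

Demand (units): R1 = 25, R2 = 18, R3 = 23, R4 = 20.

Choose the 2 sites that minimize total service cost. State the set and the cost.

With exactly 2 open, each restaurant uses its cheapest among the chosen.
{A, D}: R1→D 5·25=125, R2→A 3·18=54, R3→D 6·23=138, R4→A 4·20=80. Service cost 397.
{A, B}: service cost 451
{D, E}: service cost 469
Among all 10 size-2 choices, {A, D} is lowest.

Choose A and D; total service cost 397.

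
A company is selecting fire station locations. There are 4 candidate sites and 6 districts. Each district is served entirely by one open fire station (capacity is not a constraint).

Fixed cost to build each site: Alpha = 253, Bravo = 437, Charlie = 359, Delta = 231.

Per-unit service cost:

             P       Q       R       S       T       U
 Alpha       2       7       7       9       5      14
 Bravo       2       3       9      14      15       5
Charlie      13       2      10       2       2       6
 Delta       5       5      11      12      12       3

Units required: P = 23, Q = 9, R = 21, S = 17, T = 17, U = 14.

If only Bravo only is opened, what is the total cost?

Total cost: 1262

Each district is assigned to its cheapest site among the open ones.
{Bravo}: P→Bravo 2·23=46, Q→Bravo 3·9=27, R→Bravo 9·21=189, S→Bravo 14·17=238, T→Bravo 15·17=255, U→Bravo 5·14=70. Service 825; fixed 437; total 1262.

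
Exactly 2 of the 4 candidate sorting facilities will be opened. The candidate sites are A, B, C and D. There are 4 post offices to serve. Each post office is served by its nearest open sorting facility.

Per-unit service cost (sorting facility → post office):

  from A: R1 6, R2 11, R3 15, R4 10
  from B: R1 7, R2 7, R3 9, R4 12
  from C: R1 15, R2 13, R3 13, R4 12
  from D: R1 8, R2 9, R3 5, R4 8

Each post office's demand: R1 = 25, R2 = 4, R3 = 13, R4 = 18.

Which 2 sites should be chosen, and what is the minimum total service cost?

Choose A and D; total service cost 395.

With exactly 2 open, each post office uses its cheapest among the chosen.
{A, D}: R1→A 6·25=150, R2→D 9·4=36, R3→D 5·13=65, R4→D 8·18=144. Service cost 395.
{B, D}: service cost 412
{C, D}: service cost 445
Among all 6 size-2 choices, {A, D} is lowest.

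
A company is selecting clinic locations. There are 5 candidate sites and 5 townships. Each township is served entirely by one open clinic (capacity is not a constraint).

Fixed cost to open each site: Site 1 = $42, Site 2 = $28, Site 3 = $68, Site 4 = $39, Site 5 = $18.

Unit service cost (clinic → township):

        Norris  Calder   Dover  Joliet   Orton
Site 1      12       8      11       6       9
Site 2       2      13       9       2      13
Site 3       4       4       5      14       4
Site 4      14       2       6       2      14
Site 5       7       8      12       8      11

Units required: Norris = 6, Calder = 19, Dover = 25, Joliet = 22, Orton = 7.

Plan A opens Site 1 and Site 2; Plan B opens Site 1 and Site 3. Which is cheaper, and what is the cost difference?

Plan B is cheaper by 71.

Plan A: {Site 1, Site 2}: Norris→Site 2 2·6=12, Calder→Site 1 8·19=152, Dover→Site 2 9·25=225, Joliet→Site 2 2·22=44, Orton→Site 1 9·7=63. Service 496; fixed 70; total 566.
Plan B: {Site 1, Site 3}: Norris→Site 3 4·6=24, Calder→Site 3 4·19=76, Dover→Site 3 5·25=125, Joliet→Site 1 6·22=132, Orton→Site 3 4·7=28. Service 385; fixed 110; total 495.
Difference: |566 − 495| = 71.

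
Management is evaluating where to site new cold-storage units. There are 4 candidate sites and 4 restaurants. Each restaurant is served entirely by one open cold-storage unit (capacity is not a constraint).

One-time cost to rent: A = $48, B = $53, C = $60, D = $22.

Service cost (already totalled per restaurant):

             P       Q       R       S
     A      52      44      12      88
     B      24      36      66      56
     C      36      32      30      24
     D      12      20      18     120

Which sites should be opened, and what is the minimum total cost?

Open C and D; minimum total cost 156.

For any fixed open set, each restaurant goes to its cheapest open site; total = fixed + service.
{C, D}: P→D 12, Q→D 20, R→D 18, S→C 24. Service 74; fixed 82; total 156.
{B, D}: service 106 + fixed 75 = 181
{C}: service 122 + fixed 60 = 182
{A, B, C, D}: P→D 12, Q→D 20, R→A 12, S→C 24. Service 68; fixed 183; total 251.
(All 15 nonempty subsets were checked; C and D is lowest.)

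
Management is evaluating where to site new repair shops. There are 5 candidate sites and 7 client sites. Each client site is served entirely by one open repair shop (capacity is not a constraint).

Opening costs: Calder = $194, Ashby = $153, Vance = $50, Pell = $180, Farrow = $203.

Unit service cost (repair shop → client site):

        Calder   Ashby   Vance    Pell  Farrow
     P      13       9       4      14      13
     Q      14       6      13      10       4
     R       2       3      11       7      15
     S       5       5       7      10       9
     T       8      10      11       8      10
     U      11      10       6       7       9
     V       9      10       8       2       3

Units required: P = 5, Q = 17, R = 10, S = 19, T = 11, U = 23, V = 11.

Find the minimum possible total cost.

For any fixed open set, each client site goes to its cheapest open site; total = fixed + service.
{Ashby, Vance}: P→Vance 4·5=20, Q→Ashby 6·17=102, R→Ashby 3·10=30, S→Ashby 5·19=95, T→Ashby 10·11=110, U→Vance 6·23=138, V→Vance 8·11=88. Service 583; fixed 203; total 786.
{Vance, Farrow}: service 612 + fixed 253 = 865
{Vance, Pell}: P→Vance 4·5=20, Q→Pell 10·17=170, R→Pell 7·10=70, S→Vance 7·19=133, T→Pell 8·11=88, U→Vance 6·23=138, V→Pell 2·11=22. Service 641; fixed 230; total 871.
{Calder, Ashby, Vance, Pell, Farrow}: service 451 + fixed 780 = 1231
No other subset beats 786.

Minimum total cost: 786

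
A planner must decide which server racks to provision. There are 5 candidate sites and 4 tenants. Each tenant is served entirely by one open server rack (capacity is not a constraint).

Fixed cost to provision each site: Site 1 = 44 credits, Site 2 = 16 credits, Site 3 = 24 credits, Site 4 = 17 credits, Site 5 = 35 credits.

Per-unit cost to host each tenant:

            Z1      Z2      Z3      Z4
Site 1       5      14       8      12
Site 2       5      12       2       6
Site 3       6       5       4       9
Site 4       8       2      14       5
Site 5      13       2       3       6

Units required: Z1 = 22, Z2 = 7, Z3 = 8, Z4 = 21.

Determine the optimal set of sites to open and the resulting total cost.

Open Site 2 and Site 4; minimum total cost 278.

For any fixed open set, each tenant goes to its cheapest open site; total = fixed + service.
{Site 2, Site 4}: Z1→Site 2 5·22=110, Z2→Site 4 2·7=14, Z3→Site 2 2·8=16, Z4→Site 4 5·21=105. Service 245; fixed 33; total 278.
{Site 2, Site 3, Site 4}: Z1→Site 2 5·22=110, Z2→Site 4 2·7=14, Z3→Site 2 2·8=16, Z4→Site 4 5·21=105. Service 245; fixed 57; total 302.
{Site 2, Site 4, Site 5}: service 245 + fixed 68 = 313
{Site 1, Site 2, Site 3, Site 4, Site 5}: service 245 + fixed 136 = 381
No other subset beats 278.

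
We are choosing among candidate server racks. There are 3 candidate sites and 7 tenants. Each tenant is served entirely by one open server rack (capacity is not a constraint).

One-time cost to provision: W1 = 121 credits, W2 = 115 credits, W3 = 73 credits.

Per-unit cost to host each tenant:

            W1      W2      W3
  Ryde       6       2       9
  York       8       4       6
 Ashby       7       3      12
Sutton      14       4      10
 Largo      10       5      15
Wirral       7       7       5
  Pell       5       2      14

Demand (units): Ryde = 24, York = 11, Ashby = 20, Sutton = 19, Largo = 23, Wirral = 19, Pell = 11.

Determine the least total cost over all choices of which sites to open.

Minimum total cost: 613

For any fixed open set, each tenant goes to its cheapest open site; total = fixed + service.
{W2}: Ryde→W2 2·24=48, York→W2 4·11=44, Ashby→W2 3·20=60, Sutton→W2 4·19=76, Largo→W2 5·23=115, Wirral→W2 7·19=133, Pell→W2 2·11=22. Service 498; fixed 115; total 613.
{W2, W3}: service 460 + fixed 188 = 648
{W1, W2}: service 498 + fixed 236 = 734
{W1, W2, W3}: service 460 + fixed 309 = 769
No other subset beats 613.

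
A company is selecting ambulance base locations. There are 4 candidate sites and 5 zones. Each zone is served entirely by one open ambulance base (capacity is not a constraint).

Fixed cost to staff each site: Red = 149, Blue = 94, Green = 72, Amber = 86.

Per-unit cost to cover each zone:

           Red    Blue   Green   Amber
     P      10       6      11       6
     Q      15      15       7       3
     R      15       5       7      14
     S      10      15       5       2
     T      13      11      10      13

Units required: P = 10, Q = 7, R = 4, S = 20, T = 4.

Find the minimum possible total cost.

Minimum total cost: 315

For any fixed open set, each zone goes to its cheapest open site; total = fixed + service.
{Amber}: P→Amber 6·10=60, Q→Amber 3·7=21, R→Amber 14·4=56, S→Amber 2·20=40, T→Amber 13·4=52. Service 229; fixed 86; total 315.
{Green, Amber}: P→Amber 6·10=60, Q→Amber 3·7=21, R→Green 7·4=28, S→Amber 2·20=40, T→Green 10·4=40. Service 189; fixed 158; total 347.
{Blue, Amber}: P→Blue 6·10=60, Q→Amber 3·7=21, R→Blue 5·4=20, S→Amber 2·20=40, T→Blue 11·4=44. Service 185; fixed 180; total 365.
{Red, Blue, Green, Amber}: P→Blue 6·10=60, Q→Amber 3·7=21, R→Blue 5·4=20, S→Amber 2·20=40, T→Green 10·4=40. Service 181; fixed 401; total 582.
No other subset beats 315.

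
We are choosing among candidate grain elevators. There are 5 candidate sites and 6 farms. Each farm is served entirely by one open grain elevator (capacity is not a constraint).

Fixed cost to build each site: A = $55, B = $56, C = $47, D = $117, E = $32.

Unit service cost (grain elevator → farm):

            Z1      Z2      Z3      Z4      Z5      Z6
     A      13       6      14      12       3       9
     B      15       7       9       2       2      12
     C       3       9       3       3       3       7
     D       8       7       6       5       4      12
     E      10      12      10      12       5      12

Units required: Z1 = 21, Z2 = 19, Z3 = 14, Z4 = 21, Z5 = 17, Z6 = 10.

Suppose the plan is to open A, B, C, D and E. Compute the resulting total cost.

Each farm is assigned to its cheapest site among the open ones.
{A, B, C, D, E}: Z1→C 3·21=63, Z2→A 6·19=114, Z3→C 3·14=42, Z4→B 2·21=42, Z5→B 2·17=34, Z6→C 7·10=70. Service 365; fixed 307; total 672.

Total cost: 672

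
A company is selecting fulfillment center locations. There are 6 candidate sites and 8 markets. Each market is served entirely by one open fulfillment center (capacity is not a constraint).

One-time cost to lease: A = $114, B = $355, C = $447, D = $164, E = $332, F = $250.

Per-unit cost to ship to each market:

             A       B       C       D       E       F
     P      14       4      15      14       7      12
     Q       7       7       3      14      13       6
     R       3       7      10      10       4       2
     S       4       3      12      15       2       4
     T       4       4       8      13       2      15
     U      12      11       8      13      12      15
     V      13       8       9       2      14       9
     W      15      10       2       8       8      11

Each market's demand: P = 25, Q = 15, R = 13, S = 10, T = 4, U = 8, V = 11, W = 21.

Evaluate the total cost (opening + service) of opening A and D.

Total cost: 1114

Each market is assigned to its cheapest site among the open ones.
{A, D}: P→A 14·25=350, Q→A 7·15=105, R→A 3·13=39, S→A 4·10=40, T→A 4·4=16, U→A 12·8=96, V→D 2·11=22, W→D 8·21=168. Service 836; fixed 278; total 1114.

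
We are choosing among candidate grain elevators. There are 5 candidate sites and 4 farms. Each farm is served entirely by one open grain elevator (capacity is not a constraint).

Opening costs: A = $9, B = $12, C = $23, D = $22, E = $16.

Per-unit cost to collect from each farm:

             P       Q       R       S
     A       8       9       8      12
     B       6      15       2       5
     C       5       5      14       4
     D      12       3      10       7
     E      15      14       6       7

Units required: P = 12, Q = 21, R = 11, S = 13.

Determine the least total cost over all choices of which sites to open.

For any fixed open set, each farm goes to its cheapest open site; total = fixed + service.
{B, C, D}: P→C 5·12=60, Q→D 3·21=63, R→B 2·11=22, S→C 4·13=52. Service 197; fixed 57; total 254.
{B, D}: P→B 6·12=72, Q→D 3·21=63, R→B 2·11=22, S→B 5·13=65. Service 222; fixed 34; total 256.
{A, B, C, D}: P→C 5·12=60, Q→D 3·21=63, R→B 2·11=22, S→C 4·13=52. Service 197; fixed 66; total 263.
{A, B, C, D, E}: P→C 5·12=60, Q→D 3·21=63, R→B 2·11=22, S→C 4·13=52. Service 197; fixed 82; total 279.
No other subset beats 254.

Minimum total cost: 254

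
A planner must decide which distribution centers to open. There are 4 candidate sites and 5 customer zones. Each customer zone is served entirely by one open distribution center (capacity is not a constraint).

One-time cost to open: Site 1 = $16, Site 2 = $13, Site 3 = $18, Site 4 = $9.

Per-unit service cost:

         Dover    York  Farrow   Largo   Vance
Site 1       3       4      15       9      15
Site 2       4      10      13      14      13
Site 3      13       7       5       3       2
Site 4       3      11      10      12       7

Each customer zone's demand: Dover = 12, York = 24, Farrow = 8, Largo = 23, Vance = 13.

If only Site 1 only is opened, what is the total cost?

Each customer zone is assigned to its cheapest site among the open ones.
{Site 1}: Dover→Site 1 3·12=36, York→Site 1 4·24=96, Farrow→Site 1 15·8=120, Largo→Site 1 9·23=207, Vance→Site 1 15·13=195. Service 654; fixed 16; total 670.

Total cost: 670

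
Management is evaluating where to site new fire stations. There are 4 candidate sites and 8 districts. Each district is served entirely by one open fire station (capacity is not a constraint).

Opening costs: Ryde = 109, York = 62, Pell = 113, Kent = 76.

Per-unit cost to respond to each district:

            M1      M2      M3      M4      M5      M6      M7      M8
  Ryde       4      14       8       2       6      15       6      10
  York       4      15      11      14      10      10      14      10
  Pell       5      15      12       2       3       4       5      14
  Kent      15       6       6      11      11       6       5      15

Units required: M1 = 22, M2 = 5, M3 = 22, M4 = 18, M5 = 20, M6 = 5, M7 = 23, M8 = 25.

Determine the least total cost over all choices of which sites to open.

Minimum total cost: 982

For any fixed open set, each district goes to its cheapest open site; total = fixed + service.
{York, Pell, Kent}: M1→York 4·22=88, M2→Kent 6·5=30, M3→Kent 6·22=132, M4→Pell 2·18=36, M5→Pell 3·20=60, M6→Pell 4·5=20, M7→Pell 5·23=115, M8→York 10·25=250. Service 731; fixed 251; total 982.
{Ryde, Kent}: M1→Ryde 4·22=88, M2→Kent 6·5=30, M3→Kent 6·22=132, M4→Ryde 2·18=36, M5→Ryde 6·20=120, M6→Kent 6·5=30, M7→Kent 5·23=115, M8→Ryde 10·25=250. Service 801; fixed 185; total 986.
{Ryde, Pell, Kent}: M1→Ryde 4·22=88, M2→Kent 6·5=30, M3→Kent 6·22=132, M4→Ryde 2·18=36, M5→Pell 3·20=60, M6→Pell 4·5=20, M7→Pell 5·23=115, M8→Ryde 10·25=250. Service 731; fixed 298; total 1029.
{Ryde, York, Pell, Kent}: service 731 + fixed 360 = 1091
(All 15 nonempty subsets were checked; York, Pell and Kent is lowest.)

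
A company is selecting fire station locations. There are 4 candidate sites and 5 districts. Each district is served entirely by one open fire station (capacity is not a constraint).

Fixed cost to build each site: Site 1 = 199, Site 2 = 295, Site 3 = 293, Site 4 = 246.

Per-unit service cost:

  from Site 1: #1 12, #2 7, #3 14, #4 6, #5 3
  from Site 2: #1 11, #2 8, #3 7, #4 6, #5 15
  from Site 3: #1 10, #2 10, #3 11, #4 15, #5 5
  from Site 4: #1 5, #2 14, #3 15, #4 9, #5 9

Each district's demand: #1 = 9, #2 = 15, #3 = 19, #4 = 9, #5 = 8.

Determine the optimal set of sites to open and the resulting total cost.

Open Site 1 only; minimum total cost 756.

For any fixed open set, each district goes to its cheapest open site; total = fixed + service.
{Site 1}: #1→Site 1 12·9=108, #2→Site 1 7·15=105, #3→Site 1 14·19=266, #4→Site 1 6·9=54, #5→Site 1 3·8=24. Service 557; fixed 199; total 756.
{Site 2}: service 526 + fixed 295 = 821
{Site 1, Site 2}: service 415 + fixed 494 = 909
{Site 1, Site 2, Site 3, Site 4}: #1→Site 4 5·9=45, #2→Site 1 7·15=105, #3→Site 2 7·19=133, #4→Site 1 6·9=54, #5→Site 1 3·8=24. Service 361; fixed 1033; total 1394.
No other subset beats 756.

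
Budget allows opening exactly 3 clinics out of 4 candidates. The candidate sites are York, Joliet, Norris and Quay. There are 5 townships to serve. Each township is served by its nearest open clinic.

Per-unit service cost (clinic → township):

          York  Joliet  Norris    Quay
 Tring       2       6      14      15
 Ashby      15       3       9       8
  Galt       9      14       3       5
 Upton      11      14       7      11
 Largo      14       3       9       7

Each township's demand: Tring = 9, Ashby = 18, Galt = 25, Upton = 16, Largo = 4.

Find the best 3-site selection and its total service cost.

With exactly 3 open, each township uses its cheapest among the chosen.
{York, Joliet, Norris}: Tring→York 2·9=18, Ashby→Joliet 3·18=54, Galt→Norris 3·25=75, Upton→Norris 7·16=112, Largo→Joliet 3·4=12. Service cost 271.
{Joliet, Norris, Quay}: service cost 307
{York, Norris, Quay}: service cost 377
Among all 4 size-3 choices, {York, Joliet, Norris} is lowest.

Choose York, Joliet and Norris; total service cost 271.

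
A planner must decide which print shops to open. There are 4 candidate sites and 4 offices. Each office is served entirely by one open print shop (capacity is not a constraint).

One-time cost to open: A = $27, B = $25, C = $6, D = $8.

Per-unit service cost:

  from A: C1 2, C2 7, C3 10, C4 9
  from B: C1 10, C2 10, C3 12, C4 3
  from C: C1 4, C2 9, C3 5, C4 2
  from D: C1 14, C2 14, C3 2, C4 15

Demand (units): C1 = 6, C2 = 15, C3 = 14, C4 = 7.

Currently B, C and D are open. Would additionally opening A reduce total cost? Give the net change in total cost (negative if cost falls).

Current service cost with {B, C, D}: 201.
Adding A: each office re-picks its cheapest; new service cost 159, saving 42.
Extra fixed cost: 27. Net change = 27 − 42 = -15.
(Totals: 240 → 225.)

Yes — net change −15 (cost falls by 15).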